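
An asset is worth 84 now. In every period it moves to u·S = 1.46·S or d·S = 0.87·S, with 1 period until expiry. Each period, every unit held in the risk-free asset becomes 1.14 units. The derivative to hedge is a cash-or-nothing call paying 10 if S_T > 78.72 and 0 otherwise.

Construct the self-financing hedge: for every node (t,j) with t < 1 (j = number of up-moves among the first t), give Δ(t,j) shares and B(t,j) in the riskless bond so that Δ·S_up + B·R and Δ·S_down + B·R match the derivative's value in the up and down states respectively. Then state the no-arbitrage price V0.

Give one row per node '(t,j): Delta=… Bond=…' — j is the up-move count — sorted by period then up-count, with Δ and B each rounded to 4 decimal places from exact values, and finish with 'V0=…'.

The replicating-portfolio and risk-neutral prices coincide; use p* = (1.14−0.87)/(1.46−0.87) = 0.4576 for the latter.
At expiry t=1: V(1,0)=0.0000, V(1,1)=10.0000
  t=0,j=0: stock 84.0000 → up 122.6400 (V=10.0000), down 73.0800 (V=0.0000). Price 4.0143; hedge Δ=0.2018, bond B=-12.9349.
The time-0 hedge costs 4.0143, which is the no-arbitrage price.

(0,0): Delta=0.2018 Bond=-12.9349
V0=4.0143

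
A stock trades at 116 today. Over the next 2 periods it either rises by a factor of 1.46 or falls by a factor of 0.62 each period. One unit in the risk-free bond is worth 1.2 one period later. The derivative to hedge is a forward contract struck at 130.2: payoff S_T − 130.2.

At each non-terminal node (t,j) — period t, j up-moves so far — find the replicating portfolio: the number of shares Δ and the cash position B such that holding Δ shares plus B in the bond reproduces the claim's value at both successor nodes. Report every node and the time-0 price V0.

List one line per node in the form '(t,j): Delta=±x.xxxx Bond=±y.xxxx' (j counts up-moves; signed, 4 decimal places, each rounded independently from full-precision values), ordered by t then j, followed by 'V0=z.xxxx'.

Under the risk-neutral measure, an up-move has probability p* = (R−d)/(u−d) = 0.6905 and values discount at R = 1.2.
Payoff layer (t=2): V(2,0)=-85.6096, V(2,1)=-25.1968, V(2,2)=117.0656
  t=1,j=0: stock 71.9200 → up 105.0032 (V=-25.1968), down 44.5904 (V=-85.6096). Price -36.5800; hedge Δ=1.0000, bond B=-108.5000.
  t=1,j=1: stock 169.3600 → up 247.2656 (V=117.0656), down 105.0032 (V=-25.1968). Price 60.8600; hedge Δ=1.0000, bond B=-108.5000.
  t=0,j=0: stock 116.0000 → up 169.3600 (V=60.8600), down 71.9200 (V=-36.5800). Price 25.5833; hedge Δ=1.0000, bond B=-90.4167.
Root portfolio cost Δ·116+B reproduces V0=25.5833.

(0,0): Delta=1.0000 Bond=-90.4167
(1,0): Delta=1.0000 Bond=-108.5000
(1,1): Delta=1.0000 Bond=-108.5000
V0=25.5833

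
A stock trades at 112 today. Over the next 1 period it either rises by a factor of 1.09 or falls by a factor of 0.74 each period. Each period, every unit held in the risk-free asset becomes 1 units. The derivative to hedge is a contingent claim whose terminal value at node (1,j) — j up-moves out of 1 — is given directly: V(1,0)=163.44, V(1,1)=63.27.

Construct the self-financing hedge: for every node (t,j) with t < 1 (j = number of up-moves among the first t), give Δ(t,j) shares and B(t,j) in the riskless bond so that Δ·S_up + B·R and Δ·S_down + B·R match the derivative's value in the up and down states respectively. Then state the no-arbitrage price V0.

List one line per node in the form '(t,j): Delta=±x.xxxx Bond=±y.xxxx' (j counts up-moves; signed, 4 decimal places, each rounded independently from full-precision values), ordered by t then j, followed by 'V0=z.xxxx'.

The replicating-portfolio and risk-neutral prices coincide; use p* = (1−0.74)/(1.09−0.74) = 0.7429 for the latter.
Terminal values V(1,·): V(1,0)=163.4400, V(1,1)=63.2700
Node (0,0) S=112.0000: V=(p*·63.2700+(1−p*)·163.4400)/1=89.0280; Δ=(63.2700−163.4400)/(122.0800−82.8800)=-2.5554; B=V−Δ·S=375.2280
Root portfolio cost Δ·112+B reproduces V0=89.0280.

(0,0): Delta=-2.5554 Bond=375.2280
V0=89.0280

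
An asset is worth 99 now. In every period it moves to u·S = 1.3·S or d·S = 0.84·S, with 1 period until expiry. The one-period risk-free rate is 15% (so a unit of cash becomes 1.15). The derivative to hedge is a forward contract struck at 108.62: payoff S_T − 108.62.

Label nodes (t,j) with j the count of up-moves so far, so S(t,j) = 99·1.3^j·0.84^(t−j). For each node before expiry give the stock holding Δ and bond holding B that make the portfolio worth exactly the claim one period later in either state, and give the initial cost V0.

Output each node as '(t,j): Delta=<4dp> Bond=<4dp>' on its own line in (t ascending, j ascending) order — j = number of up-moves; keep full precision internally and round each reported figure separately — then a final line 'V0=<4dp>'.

Risk-neutral probability p* = (R−d)/(u−d) = (1.15−0.84)/(1.3−0.84) = 0.6739.
Payoff layer (t=1): V(1,0)=-25.4600, V(1,1)=20.0800
(0,0): S=99.0000. Δ = (V_up−V_dn)/(S_up−S_dn) = (20.0800−-25.4600)/(128.7000−83.1600) = 1.0000. V = [p*·20.0800 + (1−p*)·-25.4600]/1.15 = 4.5478. B = V − Δ·S = -94.4522.
Each (Δ,B) replicates both successor values, so the strategy is self-financing and V0 is arbitrage-free.

(0,0): Delta=1.0000 Bond=-94.4522
V0=4.5478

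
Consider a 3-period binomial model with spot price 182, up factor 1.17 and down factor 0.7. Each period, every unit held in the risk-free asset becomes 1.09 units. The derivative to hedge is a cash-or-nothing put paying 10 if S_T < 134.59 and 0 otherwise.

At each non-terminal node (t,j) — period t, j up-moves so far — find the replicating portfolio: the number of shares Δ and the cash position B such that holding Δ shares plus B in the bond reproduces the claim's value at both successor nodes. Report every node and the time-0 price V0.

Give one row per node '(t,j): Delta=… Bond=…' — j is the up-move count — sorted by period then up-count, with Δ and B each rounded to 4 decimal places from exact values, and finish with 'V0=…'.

Since d<R<u, set p* = (R−d)/(u−d) = 0.8298; price each node as the discounted p*-expectation of its children.
Terminal payoffs: V(3,0)=10.0000, V(3,1)=10.0000, V(3,2)=0.0000, V(3,3)=0.0000
(2,0): S=89.1800. Δ = (V_up−V_dn)/(S_up−S_dn) = (10.0000−10.0000)/(104.3406−62.4260) = 0.0000. V = [p*·10.0000 + (1−p*)·10.0000]/1.09 = 9.1743. B = V − Δ·S = 9.1743.
(2,1): S=149.0580. Δ = (V_up−V_dn)/(S_up−S_dn) = (0.0000−10.0000)/(174.3979−104.3406) = -0.1427. V = [p*·0.0000 + (1−p*)·10.0000]/1.09 = 1.5616. B = V − Δ·S = 22.8382.
(2,2): S=249.1398. Δ = (V_up−V_dn)/(S_up−S_dn) = (0.0000−0.0000)/(291.4936−174.3979) = 0.0000. V = [p*·0.0000 + (1−p*)·0.0000]/1.09 = 0.0000. B = V − Δ·S = 0.0000.
(1,0): S=127.4000. Δ = (V_up−V_dn)/(S_up−S_dn) = (1.5616−9.1743)/(149.0580−89.1800) = -0.1271. V = [p*·1.5616 + (1−p*)·9.1743]/1.09 = 2.6214. B = V − Δ·S = 18.8187.
(1,1): S=212.9400. Δ = (V_up−V_dn)/(S_up−S_dn) = (0.0000−1.5616)/(249.1398−149.0580) = -0.0156. V = [p*·0.0000 + (1−p*)·1.5616]/1.09 = 0.2439. B = V − Δ·S = 3.5664.
(0,0): S=182.0000. Δ = (V_up−V_dn)/(S_up−S_dn) = (0.2439−2.6214)/(212.9400−127.4000) = -0.0278. V = [p*·0.2439 + (1−p*)·2.6214]/1.09 = 0.5950. B = V − Δ·S = 5.6537.
The time-0 hedge costs 0.5950, which is the no-arbitrage price.

(0,0): Delta=-0.0278 Bond=5.6537
(1,0): Delta=-0.1271 Bond=18.8187
(1,1): Delta=-0.0156 Bond=3.5664
(2,0): Delta=0.0000 Bond=9.1743
(2,1): Delta=-0.1427 Bond=22.8382
(2,2): Delta=0.0000 Bond=0.0000
V0=0.5950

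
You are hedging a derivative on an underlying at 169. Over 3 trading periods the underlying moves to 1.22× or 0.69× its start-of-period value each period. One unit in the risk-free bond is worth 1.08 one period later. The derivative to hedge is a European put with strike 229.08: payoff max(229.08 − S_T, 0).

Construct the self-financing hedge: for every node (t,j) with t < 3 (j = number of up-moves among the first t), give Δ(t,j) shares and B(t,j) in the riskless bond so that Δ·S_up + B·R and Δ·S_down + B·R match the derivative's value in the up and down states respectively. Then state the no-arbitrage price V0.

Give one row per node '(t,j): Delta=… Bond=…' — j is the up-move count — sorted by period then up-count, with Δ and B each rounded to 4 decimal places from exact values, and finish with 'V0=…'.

The replicating-portfolio and risk-neutral prices coincide; use p* = (1.08−0.69)/(1.22−0.69) = 0.7358 for the latter.
Payoff layer (t=3): V(3,0)=173.5620, V(3,1)=130.9177, V(3,2)=55.5177, V(3,3)=0.0000
Node (2,0) S=80.4609: V=(p*·130.9177+(1−p*)·173.5620)/1.08=131.6502; Δ=(130.9177−173.5620)/(98.1623−55.5180)=-1.0000; B=V−Δ·S=212.1111
Node (2,1) S=142.2642: V=(p*·55.5177+(1−p*)·130.9177)/1.08=69.8469; Δ=(55.5177−130.9177)/(173.5623−98.1623)=-1.0000; B=V−Δ·S=212.1111
Node (2,2) S=251.5396: V=(p*·0.0000+(1−p*)·55.5177)/1.08=13.5787; Δ=(0.0000−55.5177)/(306.8783−173.5623)=-0.4164; B=V−Δ·S=118.3291
Node (1,0) S=116.6100: V=(p*·69.8469+(1−p*)·131.6502)/1.08=79.7892; Δ=(69.8469−131.6502)/(142.2642−80.4609)=-1.0000; B=V−Δ·S=196.3992
Node (1,1) S=206.1800: V=(p*·13.5787+(1−p*)·69.8469)/1.08=26.3352; Δ=(13.5787−69.8469)/(251.5396−142.2642)=-0.5149; B=V−Δ·S=132.5016
Node (0,0) S=169.0000: V=(p*·26.3352+(1−p*)·79.7892)/1.08=37.4585; Δ=(26.3352−79.7892)/(206.1800−116.6100)=-0.5968; B=V−Δ·S=138.3150
Self-financing check: at every node Δ·S+B equals the discounted successor values.

(0,0): Delta=-0.5968 Bond=138.3150
(1,0): Delta=-1.0000 Bond=196.3992
(1,1): Delta=-0.5149 Bond=132.5016
(2,0): Delta=-1.0000 Bond=212.1111
(2,1): Delta=-1.0000 Bond=212.1111
(2,2): Delta=-0.4164 Bond=118.3291
V0=37.4585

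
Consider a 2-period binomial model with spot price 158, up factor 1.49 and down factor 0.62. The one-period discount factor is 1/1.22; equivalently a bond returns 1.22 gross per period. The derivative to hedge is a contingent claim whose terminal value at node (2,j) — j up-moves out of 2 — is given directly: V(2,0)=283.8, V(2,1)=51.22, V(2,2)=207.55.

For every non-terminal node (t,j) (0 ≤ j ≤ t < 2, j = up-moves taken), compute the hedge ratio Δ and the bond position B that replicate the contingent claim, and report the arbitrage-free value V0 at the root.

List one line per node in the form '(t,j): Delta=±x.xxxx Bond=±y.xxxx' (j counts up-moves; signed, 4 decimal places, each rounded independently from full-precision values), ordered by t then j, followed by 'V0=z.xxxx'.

(0,0): Delta=0.2125 Bond=65.8464
(1,0): Delta=-2.7290 Bond=368.4809
(1,1): Delta=0.7633 Bond=-49.3341
V0=99.4189

Since d<R<u, set p* = (R−d)/(u−d) = 0.6897; price each node as the discounted p*-expectation of its children.
At expiry t=2: V(2,0)=283.8000, V(2,1)=51.2200, V(2,2)=207.5500
  t=1,j=0: stock 97.9600 → up 145.9604 (V=51.2200), down 60.7352 (V=283.8000). Price 101.1475; hedge Δ=-2.7290, bond B=368.4809.
  t=1,j=1: stock 235.4200 → up 350.7758 (V=207.5500), down 145.9604 (V=51.2200). Price 130.3556; hedge Δ=0.7633, bond B=-49.3341.
  t=0,j=0: stock 158.0000 → up 235.4200 (V=130.3556), down 97.9600 (V=101.1475). Price 99.4189; hedge Δ=0.2125, bond B=65.8464.
The time-0 hedge costs 99.4189, which is the no-arbitrage price.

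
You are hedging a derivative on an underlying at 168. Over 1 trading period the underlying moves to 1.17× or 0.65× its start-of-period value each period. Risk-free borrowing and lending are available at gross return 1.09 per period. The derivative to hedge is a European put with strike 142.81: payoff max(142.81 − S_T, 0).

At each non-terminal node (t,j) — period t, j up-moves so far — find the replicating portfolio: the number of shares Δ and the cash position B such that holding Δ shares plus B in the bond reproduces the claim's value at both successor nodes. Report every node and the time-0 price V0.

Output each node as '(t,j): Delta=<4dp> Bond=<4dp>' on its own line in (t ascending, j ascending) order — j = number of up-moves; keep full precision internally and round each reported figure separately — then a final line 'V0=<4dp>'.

(0,0): Delta=-0.3847 Bond=69.3784
V0=4.7438

No-arbitrage ⇒ martingale measure with p* = (R−d)/(u−d) = 0.8462.
Terminal values V(1,·): V(1,0)=33.6100, V(1,1)=0.0000
  t=0,j=0: stock 168.0000 → up 196.5600 (V=0.0000), down 109.2000 (V=33.6100). Price 4.7438; hedge Δ=-0.3847, bond B=69.3784.
Root portfolio cost Δ·168+B reproduces V0=4.7438.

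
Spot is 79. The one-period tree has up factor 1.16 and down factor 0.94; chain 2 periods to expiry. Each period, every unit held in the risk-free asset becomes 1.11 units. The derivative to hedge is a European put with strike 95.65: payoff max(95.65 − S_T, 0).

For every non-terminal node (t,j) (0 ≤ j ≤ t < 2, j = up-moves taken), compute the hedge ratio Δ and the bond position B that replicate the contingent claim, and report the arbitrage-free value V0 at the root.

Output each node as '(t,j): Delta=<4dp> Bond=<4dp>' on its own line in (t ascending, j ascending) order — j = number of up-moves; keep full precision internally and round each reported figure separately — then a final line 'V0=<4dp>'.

(0,0): Delta=-0.5733 Bond=49.0865
(1,0): Delta=-1.0000 Bond=86.1712
(1,1): Delta=-0.4716 Bond=45.1668
V0=3.7941

No-arbitrage ⇒ martingale measure with p* = (R−d)/(u−d) = 0.7727.
At expiry t=2: V(2,0)=25.8456, V(2,1)=9.5084, V(2,2)=0.0000
  t=1,j=0: stock 74.2600 → up 86.1416 (V=9.5084), down 69.8044 (V=25.8456). Price 11.9112; hedge Δ=-1.0000, bond B=86.1712.
  t=1,j=1: stock 91.6400 → up 106.3024 (V=0.0000), down 86.1416 (V=9.5084). Price 1.9468; hedge Δ=-0.4716, bond B=45.1668.
  t=0,j=0: stock 79.0000 → up 91.6400 (V=1.9468), down 74.2600 (V=11.9112). Price 3.7941; hedge Δ=-0.5733, bond B=49.0865.
Self-financing check: at every node Δ·S+B equals the discounted successor values.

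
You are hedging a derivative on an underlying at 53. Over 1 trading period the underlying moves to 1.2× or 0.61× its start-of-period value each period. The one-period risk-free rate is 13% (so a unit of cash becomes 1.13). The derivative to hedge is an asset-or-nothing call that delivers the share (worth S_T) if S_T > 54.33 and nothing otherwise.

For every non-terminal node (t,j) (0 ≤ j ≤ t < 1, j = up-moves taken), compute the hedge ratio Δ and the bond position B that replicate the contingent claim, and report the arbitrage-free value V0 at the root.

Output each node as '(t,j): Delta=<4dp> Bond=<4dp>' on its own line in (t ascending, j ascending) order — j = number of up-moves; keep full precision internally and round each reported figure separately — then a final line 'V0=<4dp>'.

No-arbitrage ⇒ martingale measure with p* = (R−d)/(u−d) = 0.8814.
Terminal values V(1,·): V(1,0)=0.0000, V(1,1)=63.6000
  t=0,j=0: stock 53.0000 → up 63.6000 (V=63.6000), down 32.3300 (V=0.0000). Price 49.6055; hedge Δ=2.0339, bond B=-58.1911.
Root portfolio cost Δ·53+B reproduces V0=49.6055.

(0,0): Delta=2.0339 Bond=-58.1911
V0=49.6055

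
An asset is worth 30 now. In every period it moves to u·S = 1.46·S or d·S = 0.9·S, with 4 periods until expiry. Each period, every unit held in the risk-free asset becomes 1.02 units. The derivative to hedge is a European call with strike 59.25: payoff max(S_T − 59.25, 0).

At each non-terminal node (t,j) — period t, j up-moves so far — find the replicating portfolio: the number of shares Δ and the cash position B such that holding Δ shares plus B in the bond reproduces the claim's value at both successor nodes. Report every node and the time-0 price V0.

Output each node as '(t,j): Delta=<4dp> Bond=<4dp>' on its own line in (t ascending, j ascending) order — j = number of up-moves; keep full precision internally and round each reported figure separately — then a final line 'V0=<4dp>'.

(0,0): Delta=0.1793 Bond=-4.5205
(1,0): Delta=0.0723 Bond=-1.7231
(1,1): Delta=0.4210 Bond=-15.1995
(2,0): Delta=0.0000 Bond=0.0000
(2,1): Delta=0.2358 Bond=-8.2018
(2,2): Delta=0.8397 Bond=-42.2766
(3,0): Delta=0.0000 Bond=0.0000
(3,1): Delta=0.0000 Bond=0.0000
(3,2): Delta=0.7688 Bond=-39.0404
(3,3): Delta=1.0000 Bond=-58.0882
V0=0.8580

Since d<R<u, set p* = (R−d)/(u−d) = 0.2143; price each node as the discounted p*-expectation of its children.
At expiry t=4: V(4,0)=0.0000, V(4,1)=0.0000, V(4,2)=0.0000, V(4,3)=24.7777, V(4,4)=77.0616
Node (3,0) S=21.8700: V=(p*·0.0000+(1−p*)·0.0000)/1.02=0.0000; Δ=(0.0000−0.0000)/(31.9302−19.6830)=0.0000; B=V−Δ·S=0.0000
Node (3,1) S=35.4780: V=(p*·0.0000+(1−p*)·0.0000)/1.02=0.0000; Δ=(0.0000−0.0000)/(51.7979−31.9302)=0.0000; B=V−Δ·S=0.0000
Node (3,2) S=57.5532: V=(p*·24.7777+(1−p*)·0.0000)/1.02=5.2054; Δ=(24.7777−0.0000)/(84.0277−51.7979)=0.7688; B=V−Δ·S=-39.0404
Node (3,3) S=93.3641: V=(p*·77.0616+(1−p*)·24.7777)/1.02=35.2758; Δ=(77.0616−24.7777)/(136.3116−84.0277)=1.0000; B=V−Δ·S=-58.0882
Node (2,0) S=24.3000: V=(p*·0.0000+(1−p*)·0.0000)/1.02=0.0000; Δ=(0.0000−0.0000)/(35.4780−21.8700)=0.0000; B=V−Δ·S=0.0000
Node (2,1) S=39.4200: V=(p*·5.2054+(1−p*)·0.0000)/1.02=1.0936; Δ=(5.2054−0.0000)/(57.5532−35.4780)=0.2358; B=V−Δ·S=-8.2018
Node (2,2) S=63.9480: V=(p*·35.2758+(1−p*)·5.2054)/1.02=11.4206; Δ=(35.2758−5.2054)/(93.3641−57.5532)=0.8397; B=V−Δ·S=-42.2766
Node (1,0) S=27.0000: V=(p*·1.0936+(1−p*)·0.0000)/1.02=0.2297; Δ=(1.0936−0.0000)/(39.4200−24.3000)=0.0723; B=V−Δ·S=-1.7231
Node (1,1) S=43.8000: V=(p*·11.4206+(1−p*)·1.0936)/1.02=3.2417; Δ=(11.4206−1.0936)/(63.9480−39.4200)=0.4210; B=V−Δ·S=-15.1995
Node (0,0) S=30.0000: V=(p*·3.2417+(1−p*)·0.2297)/1.02=0.8580; Δ=(3.2417−0.2297)/(43.8000−27.0000)=0.1793; B=V−Δ·S=-4.5205
Each (Δ,B) replicates both successor values, so the strategy is self-financing and V0 is arbitrage-free.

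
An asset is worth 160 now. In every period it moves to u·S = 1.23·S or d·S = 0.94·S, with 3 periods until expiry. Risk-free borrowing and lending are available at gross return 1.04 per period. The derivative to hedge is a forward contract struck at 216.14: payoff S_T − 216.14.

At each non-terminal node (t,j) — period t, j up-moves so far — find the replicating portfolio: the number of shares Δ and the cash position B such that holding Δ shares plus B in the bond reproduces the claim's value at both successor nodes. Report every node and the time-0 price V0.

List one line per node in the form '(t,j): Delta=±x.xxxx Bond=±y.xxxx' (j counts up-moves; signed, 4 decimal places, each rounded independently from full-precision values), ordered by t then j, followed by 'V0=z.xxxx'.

(0,0): Delta=1.0000 Bond=-192.1477
(1,0): Delta=1.0000 Bond=-199.8336
(1,1): Delta=1.0000 Bond=-199.8336
(2,0): Delta=1.0000 Bond=-207.8269
(2,1): Delta=1.0000 Bond=-207.8269
(2,2): Delta=1.0000 Bond=-207.8269
V0=-32.1477

Since d<R<u, set p* = (R−d)/(u−d) = 0.3448; price each node as the discounted p*-expectation of its children.
Terminal values V(3,·): V(3,0)=-83.2466, V(3,1)=-42.2475, V(3,2)=11.4002, V(3,3)=81.5987
(2,0): S=141.3760. Δ = (V_up−V_dn)/(S_up−S_dn) = (-42.2475−-83.2466)/(173.8925−132.8934) = 1.0000. V = [p*·-42.2475 + (1−p*)·-83.2466]/1.04 = -66.4509. B = V − Δ·S = -207.8269.
(2,1): S=184.9920. Δ = (V_up−V_dn)/(S_up−S_dn) = (11.4002−-42.2475)/(227.5402−173.8925) = 1.0000. V = [p*·11.4002 + (1−p*)·-42.2475]/1.04 = -22.8349. B = V − Δ·S = -207.8269.
(2,2): S=242.0640. Δ = (V_up−V_dn)/(S_up−S_dn) = (81.5987−11.4002)/(297.7387−227.5402) = 1.0000. V = [p*·81.5987 + (1−p*)·11.4002]/1.04 = 34.2371. B = V − Δ·S = -207.8269.
(1,0): S=150.4000. Δ = (V_up−V_dn)/(S_up−S_dn) = (-22.8349−-66.4509)/(184.9920−141.3760) = 1.0000. V = [p*·-22.8349 + (1−p*)·-66.4509]/1.04 = -49.4336. B = V − Δ·S = -199.8336.
(1,1): S=196.8000. Δ = (V_up−V_dn)/(S_up−S_dn) = (34.2371−-22.8349)/(242.0640−184.9920) = 1.0000. V = [p*·34.2371 + (1−p*)·-22.8349]/1.04 = -3.0336. B = V − Δ·S = -199.8336.
(0,0): S=160.0000. Δ = (V_up−V_dn)/(S_up−S_dn) = (-3.0336−-49.4336)/(196.8000−150.4000) = 1.0000. V = [p*·-3.0336 + (1−p*)·-49.4336]/1.04 = -32.1477. B = V − Δ·S = -192.1477.
Root portfolio cost Δ·160+B reproduces V0=-32.1477.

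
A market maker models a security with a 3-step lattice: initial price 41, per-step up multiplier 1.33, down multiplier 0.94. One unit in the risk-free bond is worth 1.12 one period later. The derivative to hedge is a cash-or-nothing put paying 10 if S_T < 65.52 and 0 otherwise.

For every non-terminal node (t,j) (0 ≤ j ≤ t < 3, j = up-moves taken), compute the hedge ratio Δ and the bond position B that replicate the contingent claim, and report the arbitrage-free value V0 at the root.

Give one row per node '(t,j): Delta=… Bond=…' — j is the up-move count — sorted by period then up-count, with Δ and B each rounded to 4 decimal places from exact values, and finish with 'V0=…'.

Under the risk-neutral measure, an up-move has probability p* = (R−d)/(u−d) = 0.4615 and values discount at R = 1.12.
Terminal payoffs: V(3,0)=10.0000, V(3,1)=10.0000, V(3,2)=0.0000, V(3,3)=0.0000
Node (2,0) S=36.2276: V=(p*·10.0000+(1−p*)·10.0000)/1.12=8.9286; Δ=(10.0000−10.0000)/(48.1827−34.0539)=0.0000; B=V−Δ·S=8.9286
Node (2,1) S=51.2582: V=(p*·0.0000+(1−p*)·10.0000)/1.12=4.8077; Δ=(0.0000−10.0000)/(68.1734−48.1827)=-0.5002; B=V−Δ·S=30.4487
Node (2,2) S=72.5249: V=(p*·0.0000+(1−p*)·0.0000)/1.12=0.0000; Δ=(0.0000−0.0000)/(96.4581−68.1734)=0.0000; B=V−Δ·S=0.0000
Node (1,0) S=38.5400: V=(p*·4.8077+(1−p*)·8.9286)/1.12=6.2738; Δ=(4.8077−8.9286)/(51.2582−36.2276)=-0.2742; B=V−Δ·S=16.8401
Node (1,1) S=54.5300: V=(p*·0.0000+(1−p*)·4.8077)/1.12=2.3114; Δ=(0.0000−4.8077)/(72.5249−51.2582)=-0.2261; B=V−Δ·S=14.6388
Node (0,0) S=41.0000: V=(p*·2.3114+(1−p*)·6.2738)/1.12=3.9687; Δ=(2.3114−6.2738)/(54.5300−38.5400)=-0.2478; B=V−Δ·S=14.1287
Each (Δ,B) replicates both successor values, so the strategy is self-financing and V0 is arbitrage-free.

(0,0): Delta=-0.2478 Bond=14.1287
(1,0): Delta=-0.2742 Bond=16.8401
(1,1): Delta=-0.2261 Bond=14.6388
(2,0): Delta=0.0000 Bond=8.9286
(2,1): Delta=-0.5002 Bond=30.4487
(2,2): Delta=0.0000 Bond=0.0000
V0=3.9687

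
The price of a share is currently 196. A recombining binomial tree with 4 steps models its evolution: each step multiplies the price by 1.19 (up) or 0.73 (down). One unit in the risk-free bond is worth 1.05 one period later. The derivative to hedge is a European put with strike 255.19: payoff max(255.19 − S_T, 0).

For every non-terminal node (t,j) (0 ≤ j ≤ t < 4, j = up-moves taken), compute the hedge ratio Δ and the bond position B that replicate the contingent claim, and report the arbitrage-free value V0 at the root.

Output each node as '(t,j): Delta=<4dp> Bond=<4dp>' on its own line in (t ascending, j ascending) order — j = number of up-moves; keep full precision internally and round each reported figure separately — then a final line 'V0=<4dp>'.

(0,0): Delta=-0.5553 Bond=149.3540
(1,0): Delta=-1.0000 Bond=220.4427
(1,1): Delta=-0.4360 Bond=128.9875
(2,0): Delta=-1.0000 Bond=231.4649
(2,1): Delta=-1.0000 Bond=231.4649
(2,2): Delta=-0.2846 Bond=93.4246
(3,0): Delta=-1.0000 Bond=243.0381
(3,1): Delta=-1.0000 Bond=243.0381
(3,2): Delta=-1.0000 Bond=243.0381
(3,3): Delta=-0.0927 Bond=34.6836
V0=40.5061

The replicating-portfolio and risk-neutral prices coincide; use p* = (1.05−0.73)/(1.19−0.73) = 0.6957 for the latter.
Terminal values V(4,·): V(4,0)=199.5294, V(4,1)=164.4557, V(4,2)=107.2806, V(4,3)=14.0775, V(4,4)=0.0000
(3,0): S=76.2473. Δ = (V_up−V_dn)/(S_up−S_dn) = (164.4557−199.5294)/(90.7343−55.6606) = -1.0000. V = [p*·164.4557 + (1−p*)·199.5294]/1.05 = 166.7908. B = V − Δ·S = 243.0381.
(3,1): S=124.2936. Δ = (V_up−V_dn)/(S_up−S_dn) = (107.2806−164.4557)/(147.9094−90.7343) = -1.0000. V = [p*·107.2806 + (1−p*)·164.4557]/1.05 = 118.7445. B = V − Δ·S = 243.0381.
(3,2): S=202.6156. Δ = (V_up−V_dn)/(S_up−S_dn) = (14.0775−107.2806)/(241.1125−147.9094) = -1.0000. V = [p*·14.0775 + (1−p*)·107.2806]/1.05 = 40.4225. B = V − Δ·S = 243.0381.
(3,3): S=330.2912. Δ = (V_up−V_dn)/(S_up−S_dn) = (0.0000−14.0775)/(393.0465−241.1125) = -0.0927. V = [p*·0.0000 + (1−p*)·14.0775]/1.05 = 4.0804. B = V − Δ·S = 34.6836.
(2,0): S=104.4484. Δ = (V_up−V_dn)/(S_up−S_dn) = (118.7445−166.7908)/(124.2936−76.2473) = -1.0000. V = [p*·118.7445 + (1−p*)·166.7908]/1.05 = 127.0165. B = V − Δ·S = 231.4649.
(2,1): S=170.2652. Δ = (V_up−V_dn)/(S_up−S_dn) = (40.4225−118.7445)/(202.6156−124.2936) = -1.0000. V = [p*·40.4225 + (1−p*)·118.7445]/1.05 = 61.1997. B = V − Δ·S = 231.4649.
(2,2): S=277.5556. Δ = (V_up−V_dn)/(S_up−S_dn) = (4.0804−40.4225)/(330.2912−202.6156) = -0.2846. V = [p*·4.0804 + (1−p*)·40.4225]/1.05 = 14.4201. B = V − Δ·S = 93.4246.
(1,0): S=143.0800. Δ = (V_up−V_dn)/(S_up−S_dn) = (61.1997−127.0165)/(170.2652−104.4484) = -1.0000. V = [p*·61.1997 + (1−p*)·127.0165]/1.05 = 77.3627. B = V − Δ·S = 220.4427.
(1,1): S=233.2400. Δ = (V_up−V_dn)/(S_up−S_dn) = (14.4201−61.1997)/(277.5556−170.2652) = -0.4360. V = [p*·14.4201 + (1−p*)·61.1997]/1.05 = 27.2927. B = V − Δ·S = 128.9875.
(0,0): S=196.0000. Δ = (V_up−V_dn)/(S_up−S_dn) = (27.2927−77.3627)/(233.2400−143.0800) = -0.5553. V = [p*·27.2927 + (1−p*)·77.3627]/1.05 = 40.5061. B = V − Δ·S = 149.3540.
Each (Δ,B) replicates both successor values, so the strategy is self-financing and V0 is arbitrage-free.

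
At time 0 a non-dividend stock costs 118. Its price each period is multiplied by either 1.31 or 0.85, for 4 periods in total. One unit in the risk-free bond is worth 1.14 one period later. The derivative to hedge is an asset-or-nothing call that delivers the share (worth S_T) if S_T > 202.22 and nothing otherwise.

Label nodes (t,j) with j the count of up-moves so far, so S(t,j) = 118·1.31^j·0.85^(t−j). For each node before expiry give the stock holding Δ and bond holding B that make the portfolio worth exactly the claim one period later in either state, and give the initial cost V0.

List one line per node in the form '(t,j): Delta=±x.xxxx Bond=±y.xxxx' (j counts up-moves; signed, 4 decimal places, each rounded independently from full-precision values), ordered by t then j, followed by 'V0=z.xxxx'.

The replicating-portfolio and risk-neutral prices coincide; use p* = (1.14−0.85)/(1.31−0.85) = 0.6304 for the latter.
At expiry t=4: V(4,0)=0.0000, V(4,1)=0.0000, V(4,2)=0.0000, V(4,3)=225.4835, V(4,4)=347.5099
(3,0): S=72.4667. Δ = (V_up−V_dn)/(S_up−S_dn) = (0.0000−0.0000)/(94.9314−61.5967) = 0.0000. V = [p*·0.0000 + (1−p*)·0.0000]/1.14 = 0.0000. B = V − Δ·S = 0.0000.
(3,1): S=111.6840. Δ = (V_up−V_dn)/(S_up−S_dn) = (0.0000−0.0000)/(146.3061−94.9314) = 0.0000. V = [p*·0.0000 + (1−p*)·0.0000]/1.14 = 0.0000. B = V − Δ·S = 0.0000.
(3,2): S=172.1248. Δ = (V_up−V_dn)/(S_up−S_dn) = (225.4835−0.0000)/(225.4835−146.3061) = 2.8478. V = [p*·225.4835 + (1−p*)·0.0000]/1.14 = 124.6953. B = V − Δ·S = -365.4863.
(3,3): S=265.2747. Δ = (V_up−V_dn)/(S_up−S_dn) = (347.5099−225.4835)/(347.5099−225.4835) = 1.0000. V = [p*·347.5099 + (1−p*)·225.4835]/1.14 = 265.2747. B = V − Δ·S = 0.0000.
(2,0): S=85.2550. Δ = (V_up−V_dn)/(S_up−S_dn) = (0.0000−0.0000)/(111.6840−72.4667) = 0.0000. V = [p*·0.0000 + (1−p*)·0.0000]/1.14 = 0.0000. B = V − Δ·S = 0.0000.
(2,1): S=131.3930. Δ = (V_up−V_dn)/(S_up−S_dn) = (124.6953−0.0000)/(172.1248−111.6840) = 2.0631. V = [p*·124.6953 + (1−p*)·0.0000]/1.14 = 68.9581. B = V − Δ·S = -202.1186.
(2,2): S=202.4998. Δ = (V_up−V_dn)/(S_up−S_dn) = (265.2747−124.6953)/(265.2747−172.1248) = 1.5092. V = [p*·265.2747 + (1−p*)·124.6953]/1.14 = 187.1241. B = V − Δ·S = -118.4833.
(1,0): S=100.3000. Δ = (V_up−V_dn)/(S_up−S_dn) = (68.9581−0.0000)/(131.3930−85.2550) = 1.4946. V = [p*·68.9581 + (1−p*)·0.0000]/1.14 = 38.1347. B = V − Δ·S = -111.7742.
(1,1): S=154.5800. Δ = (V_up−V_dn)/(S_up−S_dn) = (187.1241−68.9581)/(202.4998−131.3930) = 1.6618. V = [p*·187.1241 + (1−p*)·68.9581]/1.14 = 125.8369. B = V − Δ·S = -131.0457.
(0,0): S=118.0000. Δ = (V_up−V_dn)/(S_up−S_dn) = (125.8369−38.1347)/(154.5800−100.3000) = 1.6157. V = [p*·125.8369 + (1−p*)·38.1347]/1.14 = 81.9520. B = V − Δ·S = -108.7049.
The time-0 hedge costs 81.9520, which is the no-arbitrage price.

(0,0): Delta=1.6157 Bond=-108.7049
(1,0): Delta=1.4946 Bond=-111.7742
(1,1): Delta=1.6618 Bond=-131.0457
(2,0): Delta=0.0000 Bond=0.0000
(2,1): Delta=2.0631 Bond=-202.1186
(2,2): Delta=1.5092 Bond=-118.4833
(3,0): Delta=0.0000 Bond=0.0000
(3,1): Delta=0.0000 Bond=0.0000
(3,2): Delta=2.8478 Bond=-365.4863
(3,3): Delta=1.0000 Bond=0.0000
V0=81.9520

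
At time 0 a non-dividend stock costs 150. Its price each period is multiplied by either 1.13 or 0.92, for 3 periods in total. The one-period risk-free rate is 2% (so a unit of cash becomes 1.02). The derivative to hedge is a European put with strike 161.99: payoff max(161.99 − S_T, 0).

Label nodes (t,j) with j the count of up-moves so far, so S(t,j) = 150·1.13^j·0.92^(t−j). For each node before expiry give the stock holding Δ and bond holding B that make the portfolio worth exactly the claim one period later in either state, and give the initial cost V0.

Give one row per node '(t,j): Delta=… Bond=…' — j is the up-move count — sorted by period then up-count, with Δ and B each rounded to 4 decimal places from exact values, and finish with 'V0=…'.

The replicating-portfolio and risk-neutral prices coincide; use p* = (1.02−0.92)/(1.13−0.92) = 0.4762 for the latter.
Terminal payoffs: V(3,0)=45.1868, V(3,1)=18.5252, V(3,2)=0.0000, V(3,3)=0.0000
Node (2,0) S=126.9600: V=(p*·18.5252+(1−p*)·45.1868)/1.02=31.8537; Δ=(18.5252−45.1868)/(143.4648−116.8032)=-1.0000; B=V−Δ·S=158.8137
Node (2,1) S=155.9400: V=(p*·0.0000+(1−p*)·18.5252)/1.02=9.5134; Δ=(0.0000−18.5252)/(176.2122−143.4648)=-0.5657; B=V−Δ·S=97.7286
Node (2,2) S=191.5350: V=(p*·0.0000+(1−p*)·0.0000)/1.02=0.0000; Δ=(0.0000−0.0000)/(216.4345−176.2122)=0.0000; B=V−Δ·S=0.0000
Node (1,0) S=138.0000: V=(p*·9.5134+(1−p*)·31.8537)/1.02=20.7995; Δ=(9.5134−31.8537)/(155.9400−126.9600)=-0.7709; B=V−Δ·S=127.1820
Node (1,1) S=169.5000: V=(p*·0.0000+(1−p*)·9.5134)/1.02=4.8855; Δ=(0.0000−9.5134)/(191.5350−155.9400)=-0.2673; B=V−Δ·S=50.1874
Node (0,0) S=150.0000: V=(p*·4.8855+(1−p*)·20.7995)/1.02=12.9622; Δ=(4.8855−20.7995)/(169.5000−138.0000)=-0.5052; B=V−Δ·S=88.7430
Each (Δ,B) replicates both successor values, so the strategy is self-financing and V0 is arbitrage-free.

(0,0): Delta=-0.5052 Bond=88.7430
(1,0): Delta=-0.7709 Bond=127.1820
(1,1): Delta=-0.2673 Bond=50.1874
(2,0): Delta=-1.0000 Bond=158.8137
(2,1): Delta=-0.5657 Bond=97.7286
(2,2): Delta=0.0000 Bond=0.0000
V0=12.9622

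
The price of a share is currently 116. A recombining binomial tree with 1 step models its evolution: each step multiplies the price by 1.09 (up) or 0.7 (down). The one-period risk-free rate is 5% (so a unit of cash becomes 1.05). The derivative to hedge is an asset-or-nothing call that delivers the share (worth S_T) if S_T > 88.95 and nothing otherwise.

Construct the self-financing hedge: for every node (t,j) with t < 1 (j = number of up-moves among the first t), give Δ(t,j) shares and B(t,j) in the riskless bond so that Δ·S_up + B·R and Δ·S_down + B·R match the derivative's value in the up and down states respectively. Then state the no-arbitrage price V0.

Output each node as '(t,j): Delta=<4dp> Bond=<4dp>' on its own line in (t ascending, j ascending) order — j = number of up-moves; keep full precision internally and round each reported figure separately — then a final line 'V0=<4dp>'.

(0,0): Delta=2.7949 Bond=-216.1368
V0=108.0684

Under the risk-neutral measure, an up-move has probability p* = (R−d)/(u−d) = 0.8974 and values discount at R = 1.05.
At expiry t=1: V(1,0)=0.0000, V(1,1)=126.4400
Node (0,0) S=116.0000: V=(p*·126.4400+(1−p*)·0.0000)/1.05=108.0684; Δ=(126.4400−0.0000)/(126.4400−81.2000)=2.7949; B=V−Δ·S=-216.1368
Self-financing check: at every node Δ·S+B equals the discounted successor values.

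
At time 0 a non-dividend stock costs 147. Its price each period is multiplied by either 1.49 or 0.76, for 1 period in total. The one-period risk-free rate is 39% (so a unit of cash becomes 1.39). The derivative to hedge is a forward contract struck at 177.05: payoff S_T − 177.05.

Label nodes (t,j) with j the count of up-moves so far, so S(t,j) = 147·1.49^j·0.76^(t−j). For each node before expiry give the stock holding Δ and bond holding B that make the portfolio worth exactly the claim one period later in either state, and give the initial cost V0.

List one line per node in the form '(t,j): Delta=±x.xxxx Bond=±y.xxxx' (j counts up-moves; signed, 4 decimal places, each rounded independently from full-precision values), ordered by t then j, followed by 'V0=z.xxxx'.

(0,0): Delta=1.0000 Bond=-127.3741
V0=19.6259

Risk-neutral probability p* = (R−d)/(u−d) = (1.39−0.76)/(1.49−0.76) = 0.8630.
Payoff layer (t=1): V(1,0)=-65.3300, V(1,1)=41.9800
  t=0,j=0: stock 147.0000 → up 219.0300 (V=41.9800), down 111.7200 (V=-65.3300). Price 19.6259; hedge Δ=1.0000, bond B=-127.3741.
Each (Δ,B) replicates both successor values, so the strategy is self-financing and V0 is arbitrage-free.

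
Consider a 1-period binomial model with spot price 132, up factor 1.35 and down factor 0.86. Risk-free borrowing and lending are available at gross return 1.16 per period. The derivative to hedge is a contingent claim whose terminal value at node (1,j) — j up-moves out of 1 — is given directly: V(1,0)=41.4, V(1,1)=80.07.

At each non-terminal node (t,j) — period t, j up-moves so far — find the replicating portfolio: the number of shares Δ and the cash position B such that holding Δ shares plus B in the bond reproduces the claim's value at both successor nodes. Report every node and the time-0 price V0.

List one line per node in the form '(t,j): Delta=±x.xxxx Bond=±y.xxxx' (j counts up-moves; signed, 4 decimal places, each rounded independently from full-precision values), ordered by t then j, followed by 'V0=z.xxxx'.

Risk-neutral probability p* = (R−d)/(u−d) = (1.16−0.86)/(1.35−0.86) = 0.6122.
Payoff layer (t=1): V(1,0)=41.4000, V(1,1)=80.0700
  t=0,j=0: stock 132.0000 → up 178.2000 (V=80.0700), down 113.5200 (V=41.4000). Price 56.0996; hedge Δ=0.5979, bond B=-22.8188.
Check: Δ(0,0)·S0 + B(0,0) = 56.0996 = V0.

(0,0): Delta=0.5979 Bond=-22.8188
V0=56.0996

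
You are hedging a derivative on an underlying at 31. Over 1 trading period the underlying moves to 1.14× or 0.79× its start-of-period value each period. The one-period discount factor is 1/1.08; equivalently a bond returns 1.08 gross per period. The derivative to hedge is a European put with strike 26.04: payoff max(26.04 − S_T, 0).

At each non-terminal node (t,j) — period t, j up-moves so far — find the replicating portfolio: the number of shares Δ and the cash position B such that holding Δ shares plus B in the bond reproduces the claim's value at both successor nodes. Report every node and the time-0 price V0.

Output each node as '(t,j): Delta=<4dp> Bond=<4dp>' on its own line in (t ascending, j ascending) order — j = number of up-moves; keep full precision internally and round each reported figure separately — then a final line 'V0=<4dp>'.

(0,0): Delta=-0.1429 Bond=4.6746
V0=0.2460

Since d<R<u, set p* = (R−d)/(u−d) = 0.8286; price each node as the discounted p*-expectation of its children.
Terminal payoffs: V(1,0)=1.5500, V(1,1)=0.0000
  t=0,j=0: stock 31.0000 → up 35.3400 (V=0.0000), down 24.4900 (V=1.5500). Price 0.2460; hedge Δ=-0.1429, bond B=4.6746.
Self-financing check: at every node Δ·S+B equals the discounted successor values.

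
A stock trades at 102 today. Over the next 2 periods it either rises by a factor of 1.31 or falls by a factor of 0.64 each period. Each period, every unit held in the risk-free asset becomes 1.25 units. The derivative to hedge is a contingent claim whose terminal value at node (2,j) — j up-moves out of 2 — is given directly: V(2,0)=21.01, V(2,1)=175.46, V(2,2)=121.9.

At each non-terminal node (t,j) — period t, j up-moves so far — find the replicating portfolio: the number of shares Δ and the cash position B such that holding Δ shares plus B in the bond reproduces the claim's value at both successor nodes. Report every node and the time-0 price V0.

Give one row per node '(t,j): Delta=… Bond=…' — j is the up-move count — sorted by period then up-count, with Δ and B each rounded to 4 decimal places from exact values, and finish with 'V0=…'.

(0,0): Delta=-0.4089 Bond=124.7979
(1,0): Delta=3.5313 Bond=-101.2195
(1,1): Delta=-0.5983 Bond=181.2974
V0=83.0878

Risk-neutral probability p* = (R−d)/(u−d) = (1.25−0.64)/(1.31−0.64) = 0.9104.
At expiry t=2: V(2,0)=21.0100, V(2,1)=175.4600, V(2,2)=121.9000
Node (1,0) S=65.2800: V=(p*·175.4600+(1−p*)·21.0100)/1.25=129.3029; Δ=(175.4600−21.0100)/(85.5168−41.7792)=3.5313; B=V−Δ·S=-101.2195
Node (1,1) S=133.6200: V=(p*·121.9000+(1−p*)·175.4600)/1.25=101.3571; Δ=(121.9000−175.4600)/(175.0422−85.5168)=-0.5983; B=V−Δ·S=181.2974
Node (0,0) S=102.0000: V=(p*·101.3571+(1−p*)·129.3029)/1.25=83.0878; Δ=(101.3571−129.3029)/(133.6200−65.2800)=-0.4089; B=V−Δ·S=124.7979
The time-0 hedge costs 83.0878, which is the no-arbitrage price.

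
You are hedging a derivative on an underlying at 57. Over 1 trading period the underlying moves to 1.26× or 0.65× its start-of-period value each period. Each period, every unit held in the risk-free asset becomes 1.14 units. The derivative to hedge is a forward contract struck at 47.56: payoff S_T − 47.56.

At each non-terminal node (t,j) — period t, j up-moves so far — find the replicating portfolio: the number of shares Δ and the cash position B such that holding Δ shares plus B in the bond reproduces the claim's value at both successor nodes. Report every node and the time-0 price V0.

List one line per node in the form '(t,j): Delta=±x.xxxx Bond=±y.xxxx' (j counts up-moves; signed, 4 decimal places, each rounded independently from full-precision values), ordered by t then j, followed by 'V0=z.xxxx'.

(0,0): Delta=1.0000 Bond=-41.7193
V0=15.2807

No-arbitrage ⇒ martingale measure with p* = (R−d)/(u−d) = 0.8033.
Terminal values V(1,·): V(1,0)=-10.5100, V(1,1)=24.2600
(0,0): S=57.0000. Δ = (V_up−V_dn)/(S_up−S_dn) = (24.2600−-10.5100)/(71.8200−37.0500) = 1.0000. V = [p*·24.2600 + (1−p*)·-10.5100]/1.14 = 15.2807. B = V − Δ·S = -41.7193.
The time-0 hedge costs 15.2807, which is the no-arbitrage price.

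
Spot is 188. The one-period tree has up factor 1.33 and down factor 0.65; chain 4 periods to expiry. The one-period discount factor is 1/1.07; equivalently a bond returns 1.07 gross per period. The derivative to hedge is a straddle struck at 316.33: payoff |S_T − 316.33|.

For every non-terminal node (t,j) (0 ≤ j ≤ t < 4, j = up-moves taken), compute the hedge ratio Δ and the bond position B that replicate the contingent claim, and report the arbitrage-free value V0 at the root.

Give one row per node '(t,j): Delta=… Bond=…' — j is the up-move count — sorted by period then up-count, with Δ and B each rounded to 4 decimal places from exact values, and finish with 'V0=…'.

(0,0): Delta=-0.1818 Bond=147.8793
(1,0): Delta=-1.0000 Bond=258.2195
(1,1): Delta=0.0658 Bond=96.3331
(2,0): Delta=-1.0000 Bond=276.2949
(2,1): Delta=-1.0000 Bond=276.2949
(2,2): Delta=0.3882 Bond=-4.1540
(3,0): Delta=-1.0000 Bond=295.6355
(3,1): Delta=-1.0000 Bond=295.6355
(3,2): Delta=-1.0000 Bond=295.6355
(3,3): Delta=0.8082 Bond=-190.2089
V0=113.7080

No-arbitrage ⇒ martingale measure with p* = (R−d)/(u−d) = 0.6176.
Terminal payoffs: V(4,0)=282.7708, V(4,1)=247.6628, V(4,2)=175.8263, V(4,3)=28.8378, V(4,4)=271.9234
Node (3,0) S=51.6295: V=(p*·247.6628+(1−p*)·282.7708)/1.07=244.0060; Δ=(247.6628−282.7708)/(68.6672−33.5592)=-1.0000; B=V−Δ·S=295.6355
Node (3,1) S=105.6419: V=(p*·175.8263+(1−p*)·247.6628)/1.07=189.9936; Δ=(175.8263−247.6628)/(140.5037−68.6672)=-1.0000; B=V−Δ·S=295.6355
Node (3,2) S=216.1596: V=(p*·28.8378+(1−p*)·175.8263)/1.07=79.4759; Δ=(28.8378−175.8263)/(287.4922−140.5037)=-1.0000; B=V−Δ·S=295.6355
Node (3,3) S=442.2958: V=(p*·271.9234+(1−p*)·28.8378)/1.07=167.2700; Δ=(271.9234−28.8378)/(588.2534−287.4922)=0.8082; B=V−Δ·S=-190.2089
Node (2,0) S=79.4300: V=(p*·189.9936+(1−p*)·244.0060)/1.07=196.8649; Δ=(189.9936−244.0060)/(105.6419−51.6295)=-1.0000; B=V−Δ·S=276.2949
Node (2,1) S=162.5260: V=(p*·79.4759+(1−p*)·189.9936)/1.07=113.7689; Δ=(79.4759−189.9936)/(216.1596−105.6419)=-1.0000; B=V−Δ·S=276.2949
Node (2,2) S=332.5532: V=(p*·167.2700+(1−p*)·79.4759)/1.07=124.9548; Δ=(167.2700−79.4759)/(442.2958−216.1596)=0.3882; B=V−Δ·S=-4.1540
Node (1,0) S=122.2000: V=(p*·113.7689+(1−p*)·196.8649)/1.07=136.0195; Δ=(113.7689−196.8649)/(162.5260−79.4300)=-1.0000; B=V−Δ·S=258.2195
Node (1,1) S=250.0400: V=(p*·124.9548+(1−p*)·113.7689)/1.07=112.7830; Δ=(124.9548−113.7689)/(332.5532−162.5260)=0.0658; B=V−Δ·S=96.3331
Node (0,0) S=188.0000: V=(p*·112.7830+(1−p*)·136.0195)/1.07=113.7080; Δ=(112.7830−136.0195)/(250.0400−122.2000)=-0.1818; B=V−Δ·S=147.8793
Root portfolio cost Δ·188+B reproduces V0=113.7080.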